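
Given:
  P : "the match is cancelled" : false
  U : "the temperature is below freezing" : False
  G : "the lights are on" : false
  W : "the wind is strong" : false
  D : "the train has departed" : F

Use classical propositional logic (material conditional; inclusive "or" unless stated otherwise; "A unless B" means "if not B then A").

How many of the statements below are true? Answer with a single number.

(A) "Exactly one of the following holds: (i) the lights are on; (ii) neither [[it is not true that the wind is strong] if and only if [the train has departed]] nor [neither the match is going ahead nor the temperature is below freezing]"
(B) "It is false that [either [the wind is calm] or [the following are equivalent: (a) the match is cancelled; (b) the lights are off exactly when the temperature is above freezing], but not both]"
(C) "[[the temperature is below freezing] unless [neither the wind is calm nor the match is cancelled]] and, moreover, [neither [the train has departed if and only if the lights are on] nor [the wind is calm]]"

(A): Formalization: G xor ((~W <-> D) nor (~P nor U))

~W = ~F = T
~W <-> D = T <-> F = F
~P = ~F = T
~P nor U = T nor F = F
(~W <-> D) nor (~P nor U) = F nor F = T
G xor ((~W <-> D) nor (~P nor U)) = F xor T = T
So (A) is true.

(B): This is ~(~W xor (P <-> (~G <-> ~U))).

~W = ~F = T
~G = ~F = T
~U = ~F = T
~G <-> ~U = T <-> T = T
P <-> (~G <-> ~U) = F <-> T = F
~W xor (P <-> (~G <-> ~U)) = T xor F = T
~(~W xor (P <-> (~G <-> ~U))) = ~T = F
So (B) is false.

(C): This is (U | (~W nor P)) & ((D <-> G) nor ~W).

~W = ~F = T
~W nor P = T nor F = F
U | (~W nor P) = F | F = F
D <-> G = F <-> F = T
~W = ~F = T
(D <-> G) nor ~W = T nor T = F
(U | (~W nor P)) & ((D <-> G) nor ~W) = F & F = F
Hence (C) is false.

True statements: 1 ((A)).

1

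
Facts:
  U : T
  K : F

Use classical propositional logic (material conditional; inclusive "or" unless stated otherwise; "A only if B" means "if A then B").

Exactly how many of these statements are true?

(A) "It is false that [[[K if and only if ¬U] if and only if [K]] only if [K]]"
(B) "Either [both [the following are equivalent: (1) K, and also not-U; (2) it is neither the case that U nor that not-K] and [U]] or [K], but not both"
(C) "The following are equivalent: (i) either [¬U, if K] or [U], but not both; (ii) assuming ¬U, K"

(A): Formalization: ¬(((K ↔ ¬U) ↔ K) → K)

¬U = ¬T = F
K ↔ ¬U = F ↔ F = T
(K ↔ ¬U) ↔ K = T ↔ F = F
((K ↔ ¬U) ↔ K) → K = F → F = T
¬(((K ↔ ¬U) ↔ K) → K) = ¬T = F
Hence (A) is false.

(B): This is (((K ∧ ¬U) ↔ (U ↓ ¬K)) ∧ U) ⊕ K.

¬U = ¬T = F
K ∧ ¬U = F ∧ F = F
¬K = ¬F = T
U ↓ ¬K = T ↓ T = F
(K ∧ ¬U) ↔ (U ↓ ¬K) = F ↔ F = T
((K ∧ ¬U) ↔ (U ↓ ¬K)) ∧ U = T ∧ T = T
(((K ∧ ¬U) ↔ (U ↓ ¬K)) ∧ U) ⊕ K = T ⊕ F = T
Thus (B) is true.

(C): This is ((K → ¬U) ⊕ U) ↔ (¬U → K).

¬U = ¬T = F
K → ¬U = F → F = T
(K → ¬U) ⊕ U = T ⊕ T = F
¬U = ¬T = F
¬U → K = F → F = T
((K → ¬U) ⊕ U) ↔ (¬U → K) = F ↔ T = F
So (C) is false.

Count: 1.

1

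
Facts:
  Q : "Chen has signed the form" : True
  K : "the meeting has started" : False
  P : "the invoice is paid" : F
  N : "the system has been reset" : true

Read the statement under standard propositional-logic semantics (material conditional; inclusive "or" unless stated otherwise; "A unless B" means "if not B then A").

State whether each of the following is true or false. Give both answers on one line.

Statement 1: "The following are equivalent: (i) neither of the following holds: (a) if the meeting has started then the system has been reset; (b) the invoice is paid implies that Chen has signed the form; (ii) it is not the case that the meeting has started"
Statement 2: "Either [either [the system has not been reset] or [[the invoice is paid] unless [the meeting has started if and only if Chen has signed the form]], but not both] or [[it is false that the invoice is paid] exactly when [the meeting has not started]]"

Statement 1: Formalization: ((K -> N) nor (P -> Q)) iff not K

K -> N = False -> True = True
P -> Q = False -> True = True
(K -> N) nor (P -> Q) = True nor True = False
not K = not False = True
((K -> N) nor (P -> Q)) iff not K = False iff True = False
Hence Statement 1 is false.

Statement 2: Parsed as (not N xor (P or (K iff Q))) or (not P iff not K)

not N = not True = False
K iff Q = False iff True = False
P or (K iff Q) = False or False = False
not N xor (P or (K iff Q)) = False xor False = False
not P = not False = True
not K = not False = True
not P iff not K = True iff True = True
(not N xor (P or (K iff Q))) or (not P iff not K) = False or True = True
So Statement 2 is true.

Statement 1 F / Statement 2 T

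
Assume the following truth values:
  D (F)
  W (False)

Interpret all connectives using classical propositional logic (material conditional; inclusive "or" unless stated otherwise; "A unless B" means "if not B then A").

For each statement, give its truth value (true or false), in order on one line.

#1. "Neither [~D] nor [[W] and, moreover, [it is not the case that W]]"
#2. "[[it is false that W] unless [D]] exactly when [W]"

#1: Parsed as not D nor (W and not W)

not D = not False = True
not W = not False = True
W and not W = False and True = False
not D nor (W and not W) = True nor False = False
Hence #1 is false.

#2: Parsed as (not W or D) iff W

not W = not False = True
not W or D = True or False = True
(not W or D) iff W = True iff False = False
Hence #2 is false.

#1 F; #2 F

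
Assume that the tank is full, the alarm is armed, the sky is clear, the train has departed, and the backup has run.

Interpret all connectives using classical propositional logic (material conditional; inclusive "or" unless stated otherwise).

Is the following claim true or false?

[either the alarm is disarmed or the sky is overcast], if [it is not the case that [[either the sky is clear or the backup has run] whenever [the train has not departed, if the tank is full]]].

The statement is true.

Let D = "the tank is full" (T), Q = "the train has departed" (T), H = "the sky is overcast" (F), P = "the backup has run" (T), M = "the alarm is armed" (T).
Formalization: ¬((D → ¬Q) → (¬H ∨ P)) → (¬M ∨ H)

¬Q = ¬T = F
D → ¬Q = T → F = F
¬H = ¬F = T
¬H ∨ P = T ∨ T = T
(D → ¬Q) → (¬H ∨ P) = F → T = T
¬((D → ¬Q) → (¬H ∨ P)) = ¬T = F
¬M = ¬T = F
¬M ∨ H = F ∨ F = F
¬((D → ¬Q) → (¬H ∨ P)) → (¬M ∨ H) = F → F = T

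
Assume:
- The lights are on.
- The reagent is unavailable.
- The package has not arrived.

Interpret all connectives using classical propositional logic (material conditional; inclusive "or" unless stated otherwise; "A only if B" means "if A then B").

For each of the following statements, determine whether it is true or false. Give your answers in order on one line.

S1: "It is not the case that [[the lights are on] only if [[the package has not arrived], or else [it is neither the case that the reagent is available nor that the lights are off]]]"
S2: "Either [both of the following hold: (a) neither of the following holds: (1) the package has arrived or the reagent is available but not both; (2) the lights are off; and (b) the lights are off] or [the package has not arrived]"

S1 false, S2 true

Let P = "the lights are on" (T), R = "the package has arrived" (F), Q = "the reagent is available" (F).

S1: Formalization: ¬(P → (¬R ∨ (Q ↓ ¬P)))

¬R = ¬F = T
¬P = ¬T = F
Q ↓ ¬P = F ↓ F = T
¬R ∨ (Q ↓ ¬P) = T ∨ T = T
P → (¬R ∨ (Q ↓ ¬P)) = T → T = T
¬(P → (¬R ∨ (Q ↓ ¬P))) = ¬T = F
So S1 is false.

S2: This is (((R ⊕ Q) ↓ ¬P) ∧ ¬P) ∨ ¬R.

R ⊕ Q = F ⊕ F = F
¬P = ¬T = F
(R ⊕ Q) ↓ ¬P = F ↓ F = T
¬P = ¬T = F
((R ⊕ Q) ↓ ¬P) ∧ ¬P = T ∧ F = F
¬R = ¬F = T
(((R ⊕ Q) ↓ ¬P) ∧ ¬P) ∨ ¬R = F ∨ T = T
So S2 is true.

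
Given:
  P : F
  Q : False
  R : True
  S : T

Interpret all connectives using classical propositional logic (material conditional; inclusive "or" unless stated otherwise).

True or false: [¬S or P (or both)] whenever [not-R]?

true

Values: R=T, S=T, P=F.
Formalization: ~R -> (~S | P)

~R = ~T = F
~S = ~T = F
~S | P = F | F = F
~R -> (~S | P) = F -> F = T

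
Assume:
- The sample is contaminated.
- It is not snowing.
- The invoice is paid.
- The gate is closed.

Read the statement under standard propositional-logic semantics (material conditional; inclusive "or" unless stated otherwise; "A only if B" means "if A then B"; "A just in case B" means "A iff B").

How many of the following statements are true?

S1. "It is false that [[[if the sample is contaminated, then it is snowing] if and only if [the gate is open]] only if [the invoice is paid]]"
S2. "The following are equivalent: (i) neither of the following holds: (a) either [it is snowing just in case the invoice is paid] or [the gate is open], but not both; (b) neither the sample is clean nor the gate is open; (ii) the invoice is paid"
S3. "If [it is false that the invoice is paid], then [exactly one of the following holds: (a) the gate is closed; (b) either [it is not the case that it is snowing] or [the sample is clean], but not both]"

1

Let R = "the sample is contaminated" (T), D = "it is snowing" (F), S = "the gate is open" (F), Q = "the invoice is paid" (T).

S1: This is ¬(((R → D) ↔ S) → Q).

R → D = T → F = F
(R → D) ↔ S = F ↔ F = T
((R → D) ↔ S) → Q = T → T = T
¬(((R → D) ↔ S) → Q) = ¬T = F
Hence S1 is false.

S2: Formalization: (((D ↔ Q) ⊕ S) ↓ (¬R ↓ S)) ↔ Q

D ↔ Q = F ↔ T = F
(D ↔ Q) ⊕ S = F ⊕ F = F
¬R = ¬T = F
¬R ↓ S = F ↓ F = T
((D ↔ Q) ⊕ S) ↓ (¬R ↓ S) = F ↓ T = F
(((D ↔ Q) ⊕ S) ↓ (¬R ↓ S)) ↔ Q = F ↔ T = F
So S2 is false.

S3: Parsed as ¬Q → (¬S ⊕ (¬D ⊕ ¬R))

¬Q = ¬T = F
¬S = ¬F = T
¬D = ¬F = T
¬R = ¬T = F
¬D ⊕ ¬R = T ⊕ F = T
¬S ⊕ (¬D ⊕ ¬R) = T ⊕ T = F
¬Q → (¬S ⊕ (¬D ⊕ ¬R)) = F → F = T
Thus S3 is true.

True statements: 1 (S3).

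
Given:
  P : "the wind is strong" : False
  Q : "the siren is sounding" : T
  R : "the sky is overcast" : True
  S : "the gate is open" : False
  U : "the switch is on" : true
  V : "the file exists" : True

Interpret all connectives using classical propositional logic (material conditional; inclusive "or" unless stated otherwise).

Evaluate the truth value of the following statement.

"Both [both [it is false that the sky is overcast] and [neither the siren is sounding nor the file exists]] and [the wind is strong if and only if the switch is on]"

Values: R=T, Q=T, V=T, P=F, U=T.
Formalization: (~R & (Q nor V)) & (P <-> U)

~R = ~T = F
Q nor V = T nor T = F
~R & (Q nor V) = F & F = F
P <-> U = F <-> T = F
(~R & (Q nor V)) & (P <-> U) = F & F = F

False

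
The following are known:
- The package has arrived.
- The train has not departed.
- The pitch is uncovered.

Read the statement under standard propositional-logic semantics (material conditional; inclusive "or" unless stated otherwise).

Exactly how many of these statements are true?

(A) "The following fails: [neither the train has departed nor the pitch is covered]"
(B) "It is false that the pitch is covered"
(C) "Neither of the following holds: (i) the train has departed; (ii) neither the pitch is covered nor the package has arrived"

Let Q = "the train has departed" (F), R = "the pitch is covered" (F), P = "the package has arrived" (T).

(A): Formalization: ¬(Q ↓ R)

Q ↓ R = F ↓ F = T
¬(Q ↓ R) = ¬T = F
So (A) is false.

(B): In symbols: ¬R

¬R = ¬F = T
Thus (B) is true.

(C): This is Q ↓ (R ↓ P).

R ↓ P = F ↓ T = F
Q ↓ (R ↓ P) = F ↓ F = T
So (C) is true.

True statements: 2.

2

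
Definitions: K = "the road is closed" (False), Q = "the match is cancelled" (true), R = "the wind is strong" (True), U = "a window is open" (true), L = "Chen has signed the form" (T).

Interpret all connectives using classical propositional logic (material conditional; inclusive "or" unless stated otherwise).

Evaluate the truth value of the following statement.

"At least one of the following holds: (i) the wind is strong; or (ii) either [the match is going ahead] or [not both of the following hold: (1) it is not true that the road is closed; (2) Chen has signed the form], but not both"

Parsed as R ∨ (¬Q ⊕ (¬K ↑ L))

¬Q = ¬T = F
¬K = ¬F = T
¬K ↑ L = T ↑ T = F
¬Q ⊕ (¬K ↑ L) = F ⊕ F = F
R ∨ (¬Q ⊕ (¬K ↑ L)) = T ∨ F = T

True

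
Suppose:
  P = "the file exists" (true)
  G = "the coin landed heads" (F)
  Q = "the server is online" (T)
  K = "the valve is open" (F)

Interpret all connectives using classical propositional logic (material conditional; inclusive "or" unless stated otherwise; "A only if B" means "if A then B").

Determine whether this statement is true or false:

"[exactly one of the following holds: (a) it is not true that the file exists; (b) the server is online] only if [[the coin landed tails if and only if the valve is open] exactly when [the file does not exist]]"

This is (not P xor Q) -> ((not G iff K) iff not P).

not P = not True = False
not P xor Q = False xor True = True
not G = not False = True
not G iff K = True iff False = False
not P = not True = False
(not G iff K) iff not P = False iff False = True
(not P xor Q) -> ((not G iff K) iff not P) = True -> True = True

True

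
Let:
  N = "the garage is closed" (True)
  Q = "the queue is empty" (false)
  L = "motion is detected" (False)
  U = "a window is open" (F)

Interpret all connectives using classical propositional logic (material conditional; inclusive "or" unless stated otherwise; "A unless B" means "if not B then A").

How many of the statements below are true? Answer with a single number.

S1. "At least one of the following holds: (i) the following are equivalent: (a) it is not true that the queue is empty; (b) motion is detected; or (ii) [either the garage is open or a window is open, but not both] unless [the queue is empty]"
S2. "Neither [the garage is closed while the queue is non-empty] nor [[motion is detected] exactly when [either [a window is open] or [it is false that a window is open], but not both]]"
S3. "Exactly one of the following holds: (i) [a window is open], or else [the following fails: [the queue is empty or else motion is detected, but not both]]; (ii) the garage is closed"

0

S1: This is (~Q <-> L) | ((~N xor U) | Q).

~Q = ~F = T
~Q <-> L = T <-> F = F
~N = ~T = F
~N xor U = F xor F = F
(~N xor U) | Q = F | F = F
(~Q <-> L) | ((~N xor U) | Q) = F | F = F
Thus S1 is false.

S2: In symbols: (N & ~Q) nor (L <-> (U xor ~U))

~Q = ~F = T
N & ~Q = T & T = T
~U = ~F = T
U xor ~U = F xor T = T
L <-> (U xor ~U) = F <-> T = F
(N & ~Q) nor (L <-> (U xor ~U)) = T nor F = F
Hence S2 is false.

S3: This is (U | ~(Q xor L)) xor N.

Q xor L = F xor F = F
~(Q xor L) = ~F = T
U | ~(Q xor L) = F | T = T
(U | ~(Q xor L)) xor N = T xor T = F
Thus S3 is false.

Count: 0.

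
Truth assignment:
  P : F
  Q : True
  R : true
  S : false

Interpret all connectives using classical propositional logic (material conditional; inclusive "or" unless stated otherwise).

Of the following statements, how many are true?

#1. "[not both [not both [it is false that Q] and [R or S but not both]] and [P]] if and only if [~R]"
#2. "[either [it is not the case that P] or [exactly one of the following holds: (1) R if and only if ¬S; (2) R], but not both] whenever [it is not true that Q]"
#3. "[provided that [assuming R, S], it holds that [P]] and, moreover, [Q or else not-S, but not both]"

1

#1: Formalization: ((¬Q ↑ (R ⊕ S)) ↑ P) ↔ ¬R

¬Q = ¬T = F
R ⊕ S = T ⊕ F = T
¬Q ↑ (R ⊕ S) = F ↑ T = T
(¬Q ↑ (R ⊕ S)) ↑ P = T ↑ F = T
¬R = ¬T = F
((¬Q ↑ (R ⊕ S)) ↑ P) ↔ ¬R = T ↔ F = F
Thus #1 is false.

#2: In symbols: ¬Q → (¬P ⊕ ((R ↔ ¬S) ⊕ R))

¬Q = ¬T = F
¬P = ¬F = T
¬S = ¬F = T
R ↔ ¬S = T ↔ T = T
(R ↔ ¬S) ⊕ R = T ⊕ T = F
¬P ⊕ ((R ↔ ¬S) ⊕ R) = T ⊕ F = T
¬Q → (¬P ⊕ ((R ↔ ¬S) ⊕ R)) = F → T = T
Hence #2 is true.

#3: This is ((R → S) → P) ∧ (Q ⊕ ¬S).

R → S = T → F = F
(R → S) → P = F → F = T
¬S = ¬F = T
Q ⊕ ¬S = T ⊕ T = F
((R → S) → P) ∧ (Q ⊕ ¬S) = T ∧ F = F
Thus #3 is false.

True statements: 1 (#2).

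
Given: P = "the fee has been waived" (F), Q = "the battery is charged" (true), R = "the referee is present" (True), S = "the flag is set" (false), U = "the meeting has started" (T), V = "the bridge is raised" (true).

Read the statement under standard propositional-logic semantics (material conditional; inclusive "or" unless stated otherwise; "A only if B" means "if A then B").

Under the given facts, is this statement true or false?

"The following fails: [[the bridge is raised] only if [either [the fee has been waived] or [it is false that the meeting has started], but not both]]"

The statement is true.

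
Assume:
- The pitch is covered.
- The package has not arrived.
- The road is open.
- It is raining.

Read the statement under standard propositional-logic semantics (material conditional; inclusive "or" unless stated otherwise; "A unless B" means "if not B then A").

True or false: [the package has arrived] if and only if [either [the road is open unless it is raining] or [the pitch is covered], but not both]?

The statement is true.

Let H = "the package has arrived" (F), N = "the road is closed" (F), L = "it is raining" (T), R = "the pitch is covered" (T).
Parsed as H ↔ ((¬N ∨ L) ⊕ R)

¬N = ¬F = T
¬N ∨ L = T ∨ T = T
(¬N ∨ L) ⊕ R = T ⊕ T = F
H ↔ ((¬N ∨ L) ⊕ R) = F ↔ F = T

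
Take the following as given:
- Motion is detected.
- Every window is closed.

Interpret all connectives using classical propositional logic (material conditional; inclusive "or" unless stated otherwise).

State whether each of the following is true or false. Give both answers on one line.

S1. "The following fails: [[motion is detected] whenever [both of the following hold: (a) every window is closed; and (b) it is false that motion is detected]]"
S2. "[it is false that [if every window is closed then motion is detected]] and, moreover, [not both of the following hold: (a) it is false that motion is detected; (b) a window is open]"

Let Q = "a window is open" (F), P = "motion is detected" (T).

S1: Formalization: ~((~Q & ~P) -> P)

~Q = ~F = T
~P = ~T = F
~Q & ~P = T & F = F
(~Q & ~P) -> P = F -> T = T
~((~Q & ~P) -> P) = ~T = F
So S1 is false.

S2: In symbols: ~(~Q -> P) & (~P nand Q)

~Q = ~F = T
~Q -> P = T -> T = T
~(~Q -> P) = ~T = F
~P = ~T = F
~P nand Q = F nand F = T
~(~Q -> P) & (~P nand Q) = F & T = F
Thus S2 is false.

S1 F / S2 F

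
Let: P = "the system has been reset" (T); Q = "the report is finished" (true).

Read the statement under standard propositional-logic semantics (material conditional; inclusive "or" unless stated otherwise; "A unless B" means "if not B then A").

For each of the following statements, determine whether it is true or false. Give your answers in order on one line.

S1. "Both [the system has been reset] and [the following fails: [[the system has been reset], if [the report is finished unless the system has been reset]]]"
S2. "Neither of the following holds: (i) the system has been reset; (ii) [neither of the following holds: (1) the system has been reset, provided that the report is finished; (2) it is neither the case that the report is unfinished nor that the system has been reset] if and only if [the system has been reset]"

S1 False; S2 False

S1: This is P and not ((Q or P) -> P).

Q or P = True or True = True
(Q or P) -> P = True -> True = True
not ((Q or P) -> P) = not True = False
P and not ((Q or P) -> P) = True and False = False
Hence S1 is false.

S2: This is P nor (((Q -> P) nor (not Q nor P)) iff P).

Q -> P = True -> True = True
not Q = not True = False
not Q nor P = False nor True = False
(Q -> P) nor (not Q nor P) = True nor False = False
((Q -> P) nor (not Q nor P)) iff P = False iff True = False
P nor (((Q -> P) nor (not Q nor P)) iff P) = True nor False = False
Thus S2 is false.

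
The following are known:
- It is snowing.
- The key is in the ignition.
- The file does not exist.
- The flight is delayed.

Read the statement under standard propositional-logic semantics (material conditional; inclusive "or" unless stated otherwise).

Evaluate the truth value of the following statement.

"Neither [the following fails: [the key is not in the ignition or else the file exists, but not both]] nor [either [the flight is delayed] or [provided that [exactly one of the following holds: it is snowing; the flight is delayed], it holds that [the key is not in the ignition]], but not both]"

false

Let S = "the key is in the ignition" (True), U = "the file exists" (False), W = "the flight is delayed" (True), P = "it is snowing" (True).
This is not (not S xor U) nor (W xor ((P xor W) -> not S)).

not S = not True = False
not S xor U = False xor False = False
not (not S xor U) = not False = True
P xor W = True xor True = False
not S = not True = False
(P xor W) -> not S = False -> False = True
W xor ((P xor W) -> not S) = True xor True = False
not (not S xor U) nor (W xor ((P xor W) -> not S)) = True nor False = False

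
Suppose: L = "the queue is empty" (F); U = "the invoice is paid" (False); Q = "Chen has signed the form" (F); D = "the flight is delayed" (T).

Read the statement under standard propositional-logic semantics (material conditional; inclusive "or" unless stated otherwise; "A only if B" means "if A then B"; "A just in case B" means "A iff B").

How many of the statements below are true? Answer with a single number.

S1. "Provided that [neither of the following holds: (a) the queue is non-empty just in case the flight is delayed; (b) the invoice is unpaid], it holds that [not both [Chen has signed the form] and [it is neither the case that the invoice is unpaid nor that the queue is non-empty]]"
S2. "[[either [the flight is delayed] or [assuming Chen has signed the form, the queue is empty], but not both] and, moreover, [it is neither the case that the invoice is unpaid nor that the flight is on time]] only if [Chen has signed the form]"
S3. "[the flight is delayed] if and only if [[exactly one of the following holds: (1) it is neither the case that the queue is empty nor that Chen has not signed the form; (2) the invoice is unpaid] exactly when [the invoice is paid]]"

2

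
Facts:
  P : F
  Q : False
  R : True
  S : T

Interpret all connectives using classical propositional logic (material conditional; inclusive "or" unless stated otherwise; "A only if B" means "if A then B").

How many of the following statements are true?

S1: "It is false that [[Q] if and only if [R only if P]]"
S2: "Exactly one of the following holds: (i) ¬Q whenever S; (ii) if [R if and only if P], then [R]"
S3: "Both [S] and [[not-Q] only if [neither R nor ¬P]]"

S1: Parsed as not (Q iff (R -> P))

R -> P = True -> False = False
Q iff (R -> P) = False iff False = True
not (Q iff (R -> P)) = not True = False
So S1 is false.

S2: Formalization: (S -> not Q) xor ((R iff P) -> R)

not Q = not False = True
S -> not Q = True -> True = True
R iff P = True iff False = False
(R iff P) -> R = False -> True = True
(S -> not Q) xor ((R iff P) -> R) = True xor True = False
Hence S2 is false.

S3: This is S and (not Q -> (R nor not P)).

not Q = not False = True
not P = not False = True
R nor not P = True nor True = False
not Q -> (R nor not P) = True -> False = False
S and (not Q -> (R nor not P)) = True and False = False
Hence S3 is false.

0 of the 3 statements are true (none).

0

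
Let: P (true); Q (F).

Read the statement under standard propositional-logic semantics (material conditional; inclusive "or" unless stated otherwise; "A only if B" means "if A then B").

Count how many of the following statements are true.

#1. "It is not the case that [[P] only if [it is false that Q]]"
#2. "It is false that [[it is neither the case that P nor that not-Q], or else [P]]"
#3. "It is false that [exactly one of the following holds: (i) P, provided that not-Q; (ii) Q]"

#1: Parsed as ~(P -> ~Q)

~Q = ~F = T
P -> ~Q = T -> T = T
~(P -> ~Q) = ~T = F
So #1 is false.

#2: This is ~((P nor ~Q) | P).

~Q = ~F = T
P nor ~Q = T nor T = F
(P nor ~Q) | P = F | T = T
~((P nor ~Q) | P) = ~T = F
So #2 is false.

#3: This is ~((~Q -> P) xor Q).

~Q = ~F = T
~Q -> P = T -> T = T
(~Q -> P) xor Q = T xor F = T
~((~Q -> P) xor Q) = ~T = F
Hence #3 is false.

True statements: 0 (none).

0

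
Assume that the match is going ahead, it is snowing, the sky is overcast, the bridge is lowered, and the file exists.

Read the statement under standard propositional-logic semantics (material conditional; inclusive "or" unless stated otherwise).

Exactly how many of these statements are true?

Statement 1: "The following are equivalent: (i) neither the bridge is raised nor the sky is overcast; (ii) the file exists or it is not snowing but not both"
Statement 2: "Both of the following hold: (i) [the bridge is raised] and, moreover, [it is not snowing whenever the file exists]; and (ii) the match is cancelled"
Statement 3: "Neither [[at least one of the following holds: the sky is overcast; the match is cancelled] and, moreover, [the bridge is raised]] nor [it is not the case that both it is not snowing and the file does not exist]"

Let S = "the bridge is raised" (F), R = "the sky is overcast" (T), U = "the file exists" (T), Q = "it is snowing" (T), P = "the match is cancelled" (F).

Statement 1: In symbols: (S ↓ R) ↔ (U ⊕ ¬Q)

S ↓ R = F ↓ T = F
¬Q = ¬T = F
U ⊕ ¬Q = T ⊕ F = T
(S ↓ R) ↔ (U ⊕ ¬Q) = F ↔ T = F
Thus Statement 1 is false.

Statement 2: Formalization: (S ∧ (U → ¬Q)) ∧ P

¬Q = ¬T = F
U → ¬Q = T → F = F
S ∧ (U → ¬Q) = F ∧ F = F
(S ∧ (U → ¬Q)) ∧ P = F ∧ F = F
So Statement 2 is false.

Statement 3: Formalization: ((R ∨ P) ∧ S) ↓ (¬Q ↑ ¬U)

R ∨ P = T ∨ F = T
(R ∨ P) ∧ S = T ∧ F = F
¬Q = ¬T = F
¬U = ¬T = F
¬Q ↑ ¬U = F ↑ F = T
((R ∨ P) ∧ S) ↓ (¬Q ↑ ¬U) = F ↓ T = F
So Statement 3 is false.

True statements: 0 (none).

0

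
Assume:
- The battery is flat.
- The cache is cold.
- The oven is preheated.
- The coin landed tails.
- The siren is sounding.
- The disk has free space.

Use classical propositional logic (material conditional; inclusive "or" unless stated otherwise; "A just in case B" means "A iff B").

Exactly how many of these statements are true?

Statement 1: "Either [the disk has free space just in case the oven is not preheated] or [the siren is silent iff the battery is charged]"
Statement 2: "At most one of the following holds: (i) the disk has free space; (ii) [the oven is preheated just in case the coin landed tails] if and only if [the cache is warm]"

Let R = "the disk is full" (F), D = "the oven is preheated" (T), K = "the siren is sounding" (T), L = "the battery is charged" (F), P = "the coin landed heads" (F), U = "the cache is warm" (F).

Statement 1: Formalization: (¬R ↔ ¬D) ∨ (¬K ↔ L)

¬R = ¬F = T
¬D = ¬T = F
¬R ↔ ¬D = T ↔ F = F
¬K = ¬T = F
¬K ↔ L = F ↔ F = T
(¬R ↔ ¬D) ∨ (¬K ↔ L) = F ∨ T = T
Hence Statement 1 is true.

Statement 2: Formalization: ¬R ↑ ((D ↔ ¬P) ↔ U)

¬R = ¬F = T
¬P = ¬F = T
D ↔ ¬P = T ↔ T = T
(D ↔ ¬P) ↔ U = T ↔ F = F
¬R ↑ ((D ↔ ¬P) ↔ U) = T ↑ F = T
Hence Statement 2 is true.

2 of the 2 statements are true (Statement 1, Statement 2).

2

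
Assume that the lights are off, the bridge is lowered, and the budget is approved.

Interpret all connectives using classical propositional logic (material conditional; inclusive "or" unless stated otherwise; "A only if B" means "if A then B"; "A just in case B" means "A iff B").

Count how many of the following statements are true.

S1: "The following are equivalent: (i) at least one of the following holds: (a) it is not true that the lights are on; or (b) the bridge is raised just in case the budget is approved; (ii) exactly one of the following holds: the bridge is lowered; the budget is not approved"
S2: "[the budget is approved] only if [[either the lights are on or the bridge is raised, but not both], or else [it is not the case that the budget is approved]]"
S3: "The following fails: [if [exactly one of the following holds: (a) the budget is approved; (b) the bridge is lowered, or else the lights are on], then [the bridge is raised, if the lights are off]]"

1

Let P = "the lights are on" (False), Q = "the bridge is raised" (False), R = "the budget is approved" (True).

S1: Formalization: (not P or (Q iff R)) iff (not Q xor not R)

not P = not False = True
Q iff R = False iff True = False
not P or (Q iff R) = True or False = True
not Q = not False = True
not R = not True = False
not Q xor not R = True xor False = True
(not P or (Q iff R)) iff (not Q xor not R) = True iff True = True
Thus S1 is true.

S2: This is R -> ((P xor Q) or not R).

P xor Q = False xor False = False
not R = not True = False
(P xor Q) or not R = False or False = False
R -> ((P xor Q) or not R) = True -> False = False
Thus S2 is false.

S3: Formalization: not ((R xor (not Q or P)) -> (not P -> Q))

not Q = not False = True
not Q or P = True or False = True
R xor (not Q or P) = True xor True = False
not P = not False = True
not P -> Q = True -> False = False
(R xor (not Q or P)) -> (not P -> Q) = False -> False = True
not ((R xor (not Q or P)) -> (not P -> Q)) = not True = False
So S3 is false.

True statements: 1 (S1).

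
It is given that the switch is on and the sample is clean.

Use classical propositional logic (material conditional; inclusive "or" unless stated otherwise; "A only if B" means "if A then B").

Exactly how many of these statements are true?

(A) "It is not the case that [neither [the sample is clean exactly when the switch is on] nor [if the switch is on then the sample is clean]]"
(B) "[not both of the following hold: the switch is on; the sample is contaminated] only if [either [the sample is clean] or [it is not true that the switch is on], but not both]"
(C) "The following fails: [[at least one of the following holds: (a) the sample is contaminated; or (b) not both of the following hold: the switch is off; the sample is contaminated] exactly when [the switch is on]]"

2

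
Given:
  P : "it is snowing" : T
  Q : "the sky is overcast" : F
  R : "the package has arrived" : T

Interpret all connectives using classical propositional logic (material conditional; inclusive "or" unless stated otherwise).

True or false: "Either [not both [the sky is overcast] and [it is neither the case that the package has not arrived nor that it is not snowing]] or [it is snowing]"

True

Formalization: (Q ↑ (¬R ↓ ¬P)) ∨ P

¬R = ¬T = F
¬P = ¬T = F
¬R ↓ ¬P = F ↓ F = T
Q ↑ (¬R ↓ ¬P) = F ↑ T = T
(Q ↑ (¬R ↓ ¬P)) ∨ P = T ∨ T = T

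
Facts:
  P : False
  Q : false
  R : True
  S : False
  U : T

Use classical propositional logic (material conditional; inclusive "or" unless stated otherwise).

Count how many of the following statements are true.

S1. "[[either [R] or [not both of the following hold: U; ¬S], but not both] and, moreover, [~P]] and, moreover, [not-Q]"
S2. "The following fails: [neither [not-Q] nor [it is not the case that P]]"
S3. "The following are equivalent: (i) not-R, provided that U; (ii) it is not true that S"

2

S1: Formalization: ((R xor (U nand not S)) and not P) and not Q

not S = not False = True
U nand not S = True nand True = False
R xor (U nand not S) = True xor False = True
not P = not False = True
(R xor (U nand not S)) and not P = True and True = True
not Q = not False = True
((R xor (U nand not S)) and not P) and not Q = True and True = True
Hence S1 is true.

S2: Formalization: not (not Q nor not P)

not Q = not False = True
not P = not False = True
not Q nor not P = True nor True = False
not (not Q nor not P) = not False = True
Hence S2 is true.

S3: In symbols: (U -> not R) iff not S

not R = not True = False
U -> not R = True -> False = False
not S = not False = True
(U -> not R) iff not S = False iff True = False
Thus S3 is false.

2 of the 3 statements are true (S1, S2).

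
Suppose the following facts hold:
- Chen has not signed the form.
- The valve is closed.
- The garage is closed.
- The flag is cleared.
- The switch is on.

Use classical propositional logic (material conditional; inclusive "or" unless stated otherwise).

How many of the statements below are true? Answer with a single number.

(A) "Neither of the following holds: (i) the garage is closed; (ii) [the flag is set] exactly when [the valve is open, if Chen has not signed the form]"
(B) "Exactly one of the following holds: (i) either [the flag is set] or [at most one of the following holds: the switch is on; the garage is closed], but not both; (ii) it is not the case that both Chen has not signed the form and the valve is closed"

Let M = "the garage is closed" (T), Q = "the flag is set" (F), U = "Chen has signed the form" (F), V = "the valve is open" (F), N = "the switch is on" (T).

(A): Parsed as M nor (Q <-> (~U -> V))

~U = ~F = T
~U -> V = T -> F = F
Q <-> (~U -> V) = F <-> F = T
M nor (Q <-> (~U -> V)) = T nor T = F
Thus (A) is false.

(B): Formalization: (Q xor (N nand M)) xor (~U nand ~V)

N nand M = T nand T = F
Q xor (N nand M) = F xor F = F
~U = ~F = T
~V = ~F = T
~U nand ~V = T nand T = F
(Q xor (N nand M)) xor (~U nand ~V) = F xor F = F
Hence (B) is false.

Count: 0.

0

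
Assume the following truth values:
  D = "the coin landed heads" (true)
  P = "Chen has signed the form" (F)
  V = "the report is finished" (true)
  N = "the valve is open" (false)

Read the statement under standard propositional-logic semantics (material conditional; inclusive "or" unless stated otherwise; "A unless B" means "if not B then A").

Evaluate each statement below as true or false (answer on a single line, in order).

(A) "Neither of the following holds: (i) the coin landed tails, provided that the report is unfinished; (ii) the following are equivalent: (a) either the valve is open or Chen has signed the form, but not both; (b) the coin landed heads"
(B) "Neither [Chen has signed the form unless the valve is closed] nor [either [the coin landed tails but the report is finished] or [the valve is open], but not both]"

(A) F, (B) F

(A): Parsed as (not V -> not D) nor ((N xor P) iff D)

not V = not True = False
not D = not True = False
not V -> not D = False -> False = True
N xor P = False xor False = False
(N xor P) iff D = False iff True = False
(not V -> not D) nor ((N xor P) iff D) = True nor False = False
Hence (A) is false.

(B): Formalization: (P or not N) nor ((not D and V) xor N)

not N = not False = True
P or not N = False or True = True
not D = not True = False
not D and V = False and True = False
(not D and V) xor N = False xor False = False
(P or not N) nor ((not D and V) xor N) = True nor False = False
Hence (B) is false.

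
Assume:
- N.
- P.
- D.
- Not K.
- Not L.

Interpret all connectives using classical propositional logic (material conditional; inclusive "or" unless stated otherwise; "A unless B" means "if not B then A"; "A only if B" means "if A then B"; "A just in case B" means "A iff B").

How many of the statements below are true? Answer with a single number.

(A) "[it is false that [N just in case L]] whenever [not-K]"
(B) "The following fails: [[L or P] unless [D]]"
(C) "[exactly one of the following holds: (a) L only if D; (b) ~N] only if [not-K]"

2

(A): In symbols: ~K -> ~(N <-> L)

~K = ~F = T
N <-> L = T <-> F = F
~(N <-> L) = ~F = T
~K -> ~(N <-> L) = T -> T = T
So (A) is true.

(B): This is ~((L | P) | D).

L | P = F | T = T
(L | P) | D = T | T = T
~((L | P) | D) = ~T = F
Hence (B) is false.

(C): Formalization: ((L -> D) xor ~N) -> ~K

L -> D = F -> T = T
~N = ~T = F
(L -> D) xor ~N = T xor F = T
~K = ~F = T
((L -> D) xor ~N) -> ~K = T -> T = T
Hence (C) is true.

Count: 2.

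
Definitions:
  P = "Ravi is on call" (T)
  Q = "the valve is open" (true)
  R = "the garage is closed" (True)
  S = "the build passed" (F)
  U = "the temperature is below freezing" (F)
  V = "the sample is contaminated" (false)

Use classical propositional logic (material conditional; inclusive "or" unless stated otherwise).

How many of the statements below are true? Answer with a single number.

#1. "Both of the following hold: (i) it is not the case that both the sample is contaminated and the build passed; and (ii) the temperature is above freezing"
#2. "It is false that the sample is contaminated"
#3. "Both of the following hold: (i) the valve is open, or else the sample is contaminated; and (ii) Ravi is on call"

#1: Formalization: (V ↑ S) ∧ ¬U

V ↑ S = F ↑ F = T
¬U = ¬F = T
(V ↑ S) ∧ ¬U = T ∧ T = T
Hence #1 is true.

#2: This is ¬V.

¬V = ¬F = T
Thus #2 is true.

#3: In symbols: (Q ∨ V) ∧ P

Q ∨ V = T ∨ F = T
(Q ∨ V) ∧ P = T ∧ T = T
Hence #3 is true.

True statements: 3.

3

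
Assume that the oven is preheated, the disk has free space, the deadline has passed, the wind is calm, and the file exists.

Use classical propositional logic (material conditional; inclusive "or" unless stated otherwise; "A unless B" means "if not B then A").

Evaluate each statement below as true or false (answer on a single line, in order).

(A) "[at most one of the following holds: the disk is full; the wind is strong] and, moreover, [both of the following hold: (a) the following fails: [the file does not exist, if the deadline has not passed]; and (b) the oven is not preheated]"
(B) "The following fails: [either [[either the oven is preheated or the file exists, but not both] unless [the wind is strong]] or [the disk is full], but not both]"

(A) false; (B) true

Let Q = "the disk is full" (F), S = "the wind is strong" (F), R = "the deadline has passed" (T), U = "the file exists" (T), P = "the oven is preheated" (T).

(A): Formalization: (Q ↑ S) ∧ (¬(¬R → ¬U) ∧ ¬P)

Q ↑ S = F ↑ F = T
¬R = ¬T = F
¬U = ¬T = F
¬R → ¬U = F → F = T
¬(¬R → ¬U) = ¬T = F
¬P = ¬T = F
¬(¬R → ¬U) ∧ ¬P = F ∧ F = F
(Q ↑ S) ∧ (¬(¬R → ¬U) ∧ ¬P) = T ∧ F = F
Thus (A) is false.

(B): Parsed as ¬(((P ⊕ U) ∨ S) ⊕ Q)

P ⊕ U = T ⊕ T = F
(P ⊕ U) ∨ S = F ∨ F = F
((P ⊕ U) ∨ S) ⊕ Q = F ⊕ F = F
¬(((P ⊕ U) ∨ S) ⊕ Q) = ¬F = T
So (B) is true.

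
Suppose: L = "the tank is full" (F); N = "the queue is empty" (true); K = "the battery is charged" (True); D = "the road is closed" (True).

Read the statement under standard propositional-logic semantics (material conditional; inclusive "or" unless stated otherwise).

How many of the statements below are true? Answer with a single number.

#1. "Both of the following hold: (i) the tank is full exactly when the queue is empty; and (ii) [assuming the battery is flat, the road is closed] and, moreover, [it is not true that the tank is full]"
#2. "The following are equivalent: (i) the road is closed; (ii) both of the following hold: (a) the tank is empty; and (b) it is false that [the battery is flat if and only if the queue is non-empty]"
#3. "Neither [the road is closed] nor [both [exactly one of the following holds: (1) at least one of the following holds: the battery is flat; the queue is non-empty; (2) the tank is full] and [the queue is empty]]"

#1: In symbols: (L <-> N) & ((~K -> D) & ~L)

L <-> N = F <-> T = F
~K = ~T = F
~K -> D = F -> T = T
~L = ~F = T
(~K -> D) & ~L = T & T = T
(L <-> N) & ((~K -> D) & ~L) = F & T = F
So #1 is false.

#2: This is D <-> (~L & ~(~K <-> ~N)).

~L = ~F = T
~K = ~T = F
~N = ~T = F
~K <-> ~N = F <-> F = T
~(~K <-> ~N) = ~T = F
~L & ~(~K <-> ~N) = T & F = F
D <-> (~L & ~(~K <-> ~N)) = T <-> F = F
Hence #2 is false.

#3: Formalization: D nor (((~K | ~N) xor L) & N)

~K = ~T = F
~N = ~T = F
~K | ~N = F | F = F
(~K | ~N) xor L = F xor F = F
((~K | ~N) xor L) & N = F & T = F
D nor (((~K | ~N) xor L) & N) = T nor F = F
Hence #3 is false.

Count: 0.

0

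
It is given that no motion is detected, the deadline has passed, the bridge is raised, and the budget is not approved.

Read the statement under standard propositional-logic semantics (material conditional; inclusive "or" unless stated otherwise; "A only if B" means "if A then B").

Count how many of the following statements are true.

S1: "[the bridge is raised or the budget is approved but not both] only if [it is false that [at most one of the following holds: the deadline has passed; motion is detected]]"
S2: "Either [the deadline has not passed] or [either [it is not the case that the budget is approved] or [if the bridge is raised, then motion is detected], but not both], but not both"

Let U = "the bridge is raised" (T), P = "the budget is approved" (F), Q = "the deadline has passed" (T), R = "motion is detected" (F).

S1: In symbols: (U ⊕ P) → ¬(Q ↑ R)

U ⊕ P = T ⊕ F = T
Q ↑ R = T ↑ F = T
¬(Q ↑ R) = ¬T = F
(U ⊕ P) → ¬(Q ↑ R) = T → F = F
Thus S1 is false.

S2: Parsed as ¬Q ⊕ (¬P ⊕ (U → R))

¬Q = ¬T = F
¬P = ¬F = T
U → R = T → F = F
¬P ⊕ (U → R) = T ⊕ F = T
¬Q ⊕ (¬P ⊕ (U → R)) = F ⊕ T = T
So S2 is true.

1 of the 2 statements is true (S2).

1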